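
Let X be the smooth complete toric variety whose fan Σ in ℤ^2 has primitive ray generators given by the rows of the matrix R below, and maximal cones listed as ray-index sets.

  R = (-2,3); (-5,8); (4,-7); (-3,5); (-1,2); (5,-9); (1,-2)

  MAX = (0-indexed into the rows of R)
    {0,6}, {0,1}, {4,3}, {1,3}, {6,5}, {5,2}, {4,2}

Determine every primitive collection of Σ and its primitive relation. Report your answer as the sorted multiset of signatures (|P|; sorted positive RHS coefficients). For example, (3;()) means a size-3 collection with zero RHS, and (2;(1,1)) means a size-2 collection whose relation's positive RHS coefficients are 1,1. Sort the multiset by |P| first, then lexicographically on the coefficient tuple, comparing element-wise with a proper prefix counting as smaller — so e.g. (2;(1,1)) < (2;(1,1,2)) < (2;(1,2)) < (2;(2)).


Σ has 14 primitive collections:

  P = {4,6}:  v_{4} + v_{6} = 0  ⇒ sig = (2;())
  P = {0,3}:  v_{0} + v_{3} = v_{1}  ⇒ sig = (2;(1))
  P = {0,4}:  v_{0} + v_{4} = v_{3}  ⇒ sig = (2;(1))
  P = {2,3}:  v_{2} + v_{3} = v_{6}  ⇒ sig = (2;(1))
  P = {2,6}:  v_{2} + v_{6} = v_{5}  ⇒ sig = (2;(1))
  P = {3,6}:  v_{3} + v_{6} = v_{0}  ⇒ sig = (2;(1))
  P = {4,5}:  v_{4} + v_{5} = v_{2}  ⇒ sig = (2;(1))
  P = {1,2}:  v_{1} + v_{2} = v_{0} + v_{6}  ⇒ sig = (2;(1,1))
  P = {1,5}:  v_{1} + v_{5} = v_{0} + 2·v_{6}  ⇒ sig = (2;(1,2))
  P = {0,2}:  v_{0} + v_{2} = 2·v_{6}  ⇒ sig = (2;(2))
  P = {1,4}:  v_{1} + v_{4} = 2·v_{3}  ⇒ sig = (2;(2))
  P = {1,6}:  v_{1} + v_{6} = 2·v_{0}  ⇒ sig = (2;(2))
  P = {3,5}:  v_{3} + v_{5} = 2·v_{6}  ⇒ sig = (2;(2))
  P = {0,5}:  v_{0} + v_{5} = 3·v_{6}  ⇒ sig = (2;(3))

so the primitive-relation signature multiset is
    |P|=2: 14 collections, coeffs (), (1), (1), (1), (1), (1), (1), (1,1), (1,2), (2), (2), (2), (2), (3)


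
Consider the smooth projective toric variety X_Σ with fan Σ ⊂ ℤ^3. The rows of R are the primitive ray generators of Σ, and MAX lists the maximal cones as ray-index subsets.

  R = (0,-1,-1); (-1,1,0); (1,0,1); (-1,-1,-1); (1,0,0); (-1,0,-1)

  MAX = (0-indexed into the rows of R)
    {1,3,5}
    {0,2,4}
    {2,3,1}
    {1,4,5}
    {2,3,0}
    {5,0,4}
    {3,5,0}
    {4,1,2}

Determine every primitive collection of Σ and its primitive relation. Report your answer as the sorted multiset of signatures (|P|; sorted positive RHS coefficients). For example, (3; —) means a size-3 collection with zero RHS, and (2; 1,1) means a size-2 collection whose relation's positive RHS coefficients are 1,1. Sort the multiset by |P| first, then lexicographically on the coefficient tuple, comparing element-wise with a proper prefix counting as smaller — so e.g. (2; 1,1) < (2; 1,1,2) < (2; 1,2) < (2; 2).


|primitive collections| = 3. Relations:

  P={2,5}:  v_{2} + v_{5} = 0  →  sig = (2; —)
  P={0,1}:  v_{0} + v_{1} = v_{5}  →  sig = (2; 1)
  P={3,4}:  v_{3} + v_{4} = v_{0}  →  sig = (2; 1)

Hence PRS(X_Σ) =
    |P|=2: 3 collections, coeffs (), (1), (1)


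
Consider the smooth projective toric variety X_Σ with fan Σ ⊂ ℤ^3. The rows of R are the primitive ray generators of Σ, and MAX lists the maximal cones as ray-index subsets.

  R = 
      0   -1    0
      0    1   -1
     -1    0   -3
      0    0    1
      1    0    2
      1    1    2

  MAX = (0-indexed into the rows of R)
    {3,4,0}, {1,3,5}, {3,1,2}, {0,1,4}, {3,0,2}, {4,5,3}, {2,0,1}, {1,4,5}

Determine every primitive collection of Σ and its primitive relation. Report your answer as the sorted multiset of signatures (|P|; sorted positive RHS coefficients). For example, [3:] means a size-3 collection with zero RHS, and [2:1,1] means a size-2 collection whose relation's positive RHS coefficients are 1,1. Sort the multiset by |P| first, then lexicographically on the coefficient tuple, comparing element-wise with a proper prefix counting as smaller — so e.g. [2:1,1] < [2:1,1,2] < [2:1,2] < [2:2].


Δ(Σ) — 6 vertices, 5 min non-faces:

  P = {0,5}:  v_{0} + v_{5} = v_{4}  →  sig = [2:1]
  P = {2,5}:  v_{2} + v_{5} = v_{1}  →  sig = [2:1]
  P = {2,4}:  v_{2} + v_{4} = v_{0} + v_{1}  →  sig = [2:1,1]
  P = {0,1,3}:  v_{0} + v_{1} + v_{3} = 0  →  sig = [3:]
  P = {1,3,4}:  v_{1} + v_{3} + v_{4} = v_{5}  →  sig = [3:1]

Hence PRS(X_Σ) =
    |P|=2: 3 collections, coeffs (1), (1), (1,1)
    |P|=3: 2 collections, coeffs (), (1)


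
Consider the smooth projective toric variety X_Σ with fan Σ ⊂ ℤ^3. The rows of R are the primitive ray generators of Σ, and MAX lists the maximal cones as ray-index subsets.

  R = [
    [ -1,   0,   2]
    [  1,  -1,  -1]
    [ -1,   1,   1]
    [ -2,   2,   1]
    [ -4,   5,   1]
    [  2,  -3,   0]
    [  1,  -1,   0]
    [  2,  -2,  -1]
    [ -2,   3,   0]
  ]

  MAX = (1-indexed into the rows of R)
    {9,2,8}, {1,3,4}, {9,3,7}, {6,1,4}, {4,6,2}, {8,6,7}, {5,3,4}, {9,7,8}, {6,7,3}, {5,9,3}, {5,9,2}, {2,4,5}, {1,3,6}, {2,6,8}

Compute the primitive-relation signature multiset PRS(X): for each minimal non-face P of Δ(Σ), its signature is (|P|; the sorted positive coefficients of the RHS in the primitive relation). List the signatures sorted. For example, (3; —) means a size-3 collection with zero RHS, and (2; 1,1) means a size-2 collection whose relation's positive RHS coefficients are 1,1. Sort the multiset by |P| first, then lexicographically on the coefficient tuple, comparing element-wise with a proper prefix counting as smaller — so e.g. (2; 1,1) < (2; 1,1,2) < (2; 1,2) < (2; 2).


Primitive collections (16):

  P = {2,3}:  v_{2} + v_{3} = 0  so sig = (2; —)
  P = {4,8}:  v_{4} + v_{8} = 0  so sig = (2; —)
  P = {6,9}:  v_{6} + v_{9} = 0  so sig = (2; —)
  P = {2,7}:  v_{2} + v_{7} = v_{8}  so sig = (2; 1)
  P = {3,8}:  v_{3} + v_{8} = v_{7}  so sig = (2; 1)
  P = {4,7}:  v_{4} + v_{7} = v_{3}  so sig = (2; 1)
  P = {4,9}:  v_{4} + v_{9} = v_{5}  so sig = (2; 1)
  P = {5,6}:  v_{5} + v_{6} = v_{4}  so sig = (2; 1)
  P = {5,8}:  v_{5} + v_{8} = v_{9}  so sig = (2; 1)
  P = {1,2}:  v_{1} + v_{2} = v_{4} + v_{6}  so sig = (2; 1,1)
  P = {1,8}:  v_{1} + v_{8} = v_{3} + v_{6}  so sig = (2; 1,1)
  P = {1,9}:  v_{1} + v_{9} = v_{3} + v_{4}  so sig = (2; 1,1)
  P = {5,7}:  v_{5} + v_{7} = v_{3} + v_{9}  so sig = (2; 1,1)
  P = {1,5}:  v_{1} + v_{5} = v_{3} + 2·v_{4}  so sig = (2; 1,2)
  P = {1,7}:  v_{1} + v_{7} = 2·v_{3} + v_{6}  so sig = (2; 1,2)
  P = {3,4,6}:  v_{3} + v_{4} + v_{6} = v_{1}  so sig = (3; 1)

Signatures (|P|; sorted positive RHS coefficients), sorted:
    |P|=2: 15 collections, coeffs (), (), (), (1), (1), (1), (1), (1), (1), (1,1), (1,1), (1,1), (1,1), (1,2), (1,2)
    |P|=3: 1 collection, coeffs (1)


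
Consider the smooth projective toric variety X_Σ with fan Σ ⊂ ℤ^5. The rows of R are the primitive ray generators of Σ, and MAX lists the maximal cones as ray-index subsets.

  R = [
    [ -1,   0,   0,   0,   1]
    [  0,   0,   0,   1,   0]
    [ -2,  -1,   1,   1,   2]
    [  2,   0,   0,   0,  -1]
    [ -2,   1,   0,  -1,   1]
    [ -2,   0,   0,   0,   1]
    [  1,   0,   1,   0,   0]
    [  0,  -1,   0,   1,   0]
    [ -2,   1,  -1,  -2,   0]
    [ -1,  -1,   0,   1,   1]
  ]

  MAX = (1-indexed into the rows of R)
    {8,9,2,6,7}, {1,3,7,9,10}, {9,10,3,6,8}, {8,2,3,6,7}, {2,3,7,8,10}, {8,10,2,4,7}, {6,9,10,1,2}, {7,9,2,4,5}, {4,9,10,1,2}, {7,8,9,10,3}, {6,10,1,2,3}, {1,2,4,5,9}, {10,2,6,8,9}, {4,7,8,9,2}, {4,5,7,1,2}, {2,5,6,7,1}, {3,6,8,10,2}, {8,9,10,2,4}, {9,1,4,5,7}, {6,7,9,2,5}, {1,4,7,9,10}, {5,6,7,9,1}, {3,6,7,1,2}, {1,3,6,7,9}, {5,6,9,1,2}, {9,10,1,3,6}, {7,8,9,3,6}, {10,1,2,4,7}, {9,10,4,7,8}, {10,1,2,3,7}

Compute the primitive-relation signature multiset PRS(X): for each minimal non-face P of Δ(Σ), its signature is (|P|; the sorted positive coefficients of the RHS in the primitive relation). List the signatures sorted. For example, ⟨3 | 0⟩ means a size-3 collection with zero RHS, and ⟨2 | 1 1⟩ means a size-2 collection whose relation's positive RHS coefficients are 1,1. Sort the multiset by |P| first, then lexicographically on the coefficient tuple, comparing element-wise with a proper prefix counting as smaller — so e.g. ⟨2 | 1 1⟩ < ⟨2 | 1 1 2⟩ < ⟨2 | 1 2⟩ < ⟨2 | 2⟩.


|primitive collections| = 10. Relations:

  P={4,6}:  v_{4} + v_{6} = 0 — sig = ⟨2 | 0⟩
  P={1,8}:  v_{1} + v_{8} = v_{10} — sig = ⟨2 | 1⟩
  P={5,8}:  v_{5} + v_{8} = v_{6} — sig = ⟨2 | 1⟩
  P={3,4}:  v_{3} + v_{4} = v_{7} + v_{10} — sig = ⟨2 | 1 1⟩
  P={5,10}:  v_{5} + v_{10} = v_{1} + v_{6} — sig = ⟨2 | 1 1⟩
  P={3,5}:  v_{3} + v_{5} = v_{1} + 2·v_{6} + v_{7} — sig = ⟨2 | 1 1 2⟩
  P={6,7,10}:  v_{6} + v_{7} + v_{10} = v_{3} — sig = ⟨3 | 1⟩
  P={2,3,9}:  v_{2} + v_{3} + v_{9} = 2·v_{6} — sig = ⟨3 | 2⟩
  P={1,2,7,9}:  v_{1} + v_{2} + v_{7} + v_{9} = v_{5} — sig = ⟨4 | 1⟩
  P={2,7,9,10}:  v_{2} + v_{7} + v_{9} + v_{10} = v_{6} — sig = ⟨4 | 1⟩

so the primitive-relation signature multiset is
    |P|=2: 6 collections, coeffs (), (1), (1), (1,1), (1,1), (1,1,2)
    |P|=3: 2 collections, coeffs (1), (2)
    |P|=4: 2 collections, coeffs (1), (1)


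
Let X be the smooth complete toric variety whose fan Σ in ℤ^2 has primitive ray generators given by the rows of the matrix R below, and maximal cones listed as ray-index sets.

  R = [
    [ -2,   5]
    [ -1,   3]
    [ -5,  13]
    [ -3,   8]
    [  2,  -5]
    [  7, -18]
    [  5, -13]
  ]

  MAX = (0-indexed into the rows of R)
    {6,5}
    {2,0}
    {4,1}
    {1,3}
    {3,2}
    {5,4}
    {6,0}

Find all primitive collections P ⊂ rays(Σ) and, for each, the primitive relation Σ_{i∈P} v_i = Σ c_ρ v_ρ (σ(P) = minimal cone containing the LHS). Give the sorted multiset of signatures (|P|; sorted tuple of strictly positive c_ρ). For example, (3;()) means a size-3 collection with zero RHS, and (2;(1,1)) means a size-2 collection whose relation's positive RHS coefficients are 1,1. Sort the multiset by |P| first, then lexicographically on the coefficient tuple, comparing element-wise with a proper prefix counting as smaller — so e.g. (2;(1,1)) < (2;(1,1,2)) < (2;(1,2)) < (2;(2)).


|primitive collections| = 14. Relations:

  {0,4}:  v_{0} + v_{4} = 0  ⇒ sig = (2;())
  {2,6}:  v_{2} + v_{6} = 0  ⇒ sig = (2;())
  {0,1}:  v_{0} + v_{1} = v_{3}  ⇒ sig = (2;(1))
  {0,3}:  v_{0} + v_{3} = v_{2}  ⇒ sig = (2;(1))
  {0,5}:  v_{0} + v_{5} = v_{6}  ⇒ sig = (2;(1))
  {2,4}:  v_{2} + v_{4} = v_{3}  ⇒ sig = (2;(1))
  {2,5}:  v_{2} + v_{5} = v_{4}  ⇒ sig = (2;(1))
  {3,4}:  v_{3} + v_{4} = v_{1}  ⇒ sig = (2;(1))
  {3,6}:  v_{3} + v_{6} = v_{4}  ⇒ sig = (2;(1))
  {4,6}:  v_{4} + v_{6} = v_{5}  ⇒ sig = (2;(1))
  {1,2}:  v_{1} + v_{2} = 2·v_{3}  ⇒ sig = (2;(2))
  {1,6}:  v_{1} + v_{6} = 2·v_{4}  ⇒ sig = (2;(2))
  {3,5}:  v_{3} + v_{5} = 2·v_{4}  ⇒ sig = (2;(2))
  {1,5}:  v_{1} + v_{5} = 3·v_{4}  ⇒ sig = (2;(3))

Hence PRS(X_Σ) =
[(2;()), (2;()), (2;(1)), (2;(1)), (2;(1)), (2;(1)), (2;(1)), (2;(1)), (2;(1)), (2;(1)), (2;(2)), (2;(2)), (2;(2)), (2;(3))]


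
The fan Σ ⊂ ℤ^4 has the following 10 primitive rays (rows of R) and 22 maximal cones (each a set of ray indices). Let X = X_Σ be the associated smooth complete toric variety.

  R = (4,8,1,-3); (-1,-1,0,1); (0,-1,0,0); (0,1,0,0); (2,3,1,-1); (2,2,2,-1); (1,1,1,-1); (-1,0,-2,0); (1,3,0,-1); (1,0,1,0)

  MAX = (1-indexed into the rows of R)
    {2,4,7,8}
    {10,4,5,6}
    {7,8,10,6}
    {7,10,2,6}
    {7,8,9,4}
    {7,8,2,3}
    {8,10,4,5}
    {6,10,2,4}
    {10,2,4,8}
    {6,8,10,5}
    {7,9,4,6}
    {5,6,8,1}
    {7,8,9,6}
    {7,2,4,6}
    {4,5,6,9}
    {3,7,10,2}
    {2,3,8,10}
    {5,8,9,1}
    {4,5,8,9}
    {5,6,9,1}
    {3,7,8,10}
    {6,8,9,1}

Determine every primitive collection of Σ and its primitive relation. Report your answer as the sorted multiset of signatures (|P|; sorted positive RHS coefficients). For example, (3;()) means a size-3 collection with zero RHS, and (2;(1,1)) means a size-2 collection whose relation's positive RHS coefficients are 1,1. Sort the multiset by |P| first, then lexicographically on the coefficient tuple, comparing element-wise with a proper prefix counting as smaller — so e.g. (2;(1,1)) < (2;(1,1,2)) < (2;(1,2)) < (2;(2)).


|primitive collections| = 18. Relations:

  P = {3,4}:  v_{3} + v_{4} = 0  →  sig = (2;())
  P = {9,10}:  v_{9} + v_{10} = v_{5}  →  sig = (2;(1))
  P = {3,6}:  v_{3} + v_{6} = v_{7} + v_{10}  →  sig = (2;(1,1))
  P = {3,9}:  v_{3} + v_{9} = v_{6} + v_{8}  →  sig = (2;(1,1))
  P = {1,2}:  v_{1} + v_{2} = v_{4} + v_{5} + v_{9}  →  sig = (2;(1,1,1))
  P = {3,5}:  v_{3} + v_{5} = v_{6} + v_{8} + v_{10}  →  sig = (2;(1,1,1))
  P = {1,10}:  v_{1} + v_{10} = 2·v_{5} + v_{6} + v_{8}  →  sig = (2;(1,1,2))
  P = {1,4}:  v_{1} + v_{4} = v_{5} + 2·v_{9}  →  sig = (2;(1,2))
  P = {2,5}:  v_{2} + v_{5} = 2·v_{4} + v_{10}  →  sig = (2;(1,2))
  P = {5,7}:  v_{5} + v_{7} = 2·v_{6} + v_{8}  →  sig = (2;(1,2))
  P = {1,3}:  v_{1} + v_{3} = v_{5} + 2·v_{6} + 2·v_{8}  →  sig = (2;(1,2,2))
  P = {1,7}:  v_{1} + v_{7} = 3·v_{6} + 2·v_{8} + v_{9}  →  sig = (2;(1,2,3))
  P = {2,9}:  v_{2} + v_{9} = 2·v_{4}  →  sig = (2;(2))
  P = {2,6,8}:  v_{2} + v_{6} + v_{8} = v_{4}  →  sig = (3;(1))
  P = {4,6,8}:  v_{4} + v_{6} + v_{8} = v_{9}  →  sig = (3;(1))
  P = {4,7,10}:  v_{4} + v_{7} + v_{10} = v_{6}  →  sig = (3;(1))
  P = {2,7,8,10}:  v_{2} + v_{7} + v_{8} + v_{10} = 0  →  sig = (4;())
  P = {5,6,8,9}:  v_{5} + v_{6} + v_{8} + v_{9} = v_{1}  →  sig = (4;(1))

Signatures (|P|; sorted positive RHS coefficients), sorted:
    |P|=2: 13 collections, coeffs (), (1), (1,1), (1,1), (1,1,1), (1,1,1), (1,1,2), (1,2), (1,2), (1,2), (1,2,2), (1,2,3), (2)
    |P|=3: 3 collections, coeffs (1), (1), (1)
    |P|=4: 2 collections, coeffs (), (1)


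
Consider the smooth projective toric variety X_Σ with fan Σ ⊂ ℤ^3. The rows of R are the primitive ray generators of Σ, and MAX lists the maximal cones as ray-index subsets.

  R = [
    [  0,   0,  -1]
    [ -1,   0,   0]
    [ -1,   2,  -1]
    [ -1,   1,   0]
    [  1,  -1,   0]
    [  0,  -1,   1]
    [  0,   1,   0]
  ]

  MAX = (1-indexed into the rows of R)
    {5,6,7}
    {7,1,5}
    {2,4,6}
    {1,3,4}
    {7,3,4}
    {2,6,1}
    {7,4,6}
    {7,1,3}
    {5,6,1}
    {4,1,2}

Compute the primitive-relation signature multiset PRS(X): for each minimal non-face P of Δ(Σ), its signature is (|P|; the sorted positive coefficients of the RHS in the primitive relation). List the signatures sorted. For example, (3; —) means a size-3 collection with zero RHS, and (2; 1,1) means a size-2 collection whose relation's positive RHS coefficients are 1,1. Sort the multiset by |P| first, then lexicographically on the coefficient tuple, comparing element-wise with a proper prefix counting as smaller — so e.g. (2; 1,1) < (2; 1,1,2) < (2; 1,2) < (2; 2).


Δ(Σ) — 7 vertices, 9 min non-faces:

  {4,5}:  v_{4} + v_{5} = 0  so sig = (2; —)
  {2,7}:  v_{2} + v_{7} = v_{4}  so sig = (2; 1)
  {3,6}:  v_{3} + v_{6} = v_{4}  so sig = (2; 1)
  {2,5}:  v_{2} + v_{5} = v_{1} + v_{6}  so sig = (2; 1,1)
  {3,5}:  v_{3} + v_{5} = v_{1} + v_{7}  so sig = (2; 1,1)
  {2,3}:  v_{2} + v_{3} = v_{1} + 2·v_{4}  so sig = (2; 1,2)
  {1,6,7}:  v_{1} + v_{6} + v_{7} = 0  so sig = (3; —)
  {1,4,6}:  v_{1} + v_{4} + v_{6} = v_{2}  so sig = (3; 1)
  {1,4,7}:  v_{1} + v_{4} + v_{7} = v_{3}  so sig = (3; 1)

Signatures (|P|; sorted positive RHS coefficients), sorted:
    |P|=2: 6 collections, coeffs (), (1), (1), (1,1), (1,1), (1,2)
    |P|=3: 3 collections, coeffs (), (1), (1)


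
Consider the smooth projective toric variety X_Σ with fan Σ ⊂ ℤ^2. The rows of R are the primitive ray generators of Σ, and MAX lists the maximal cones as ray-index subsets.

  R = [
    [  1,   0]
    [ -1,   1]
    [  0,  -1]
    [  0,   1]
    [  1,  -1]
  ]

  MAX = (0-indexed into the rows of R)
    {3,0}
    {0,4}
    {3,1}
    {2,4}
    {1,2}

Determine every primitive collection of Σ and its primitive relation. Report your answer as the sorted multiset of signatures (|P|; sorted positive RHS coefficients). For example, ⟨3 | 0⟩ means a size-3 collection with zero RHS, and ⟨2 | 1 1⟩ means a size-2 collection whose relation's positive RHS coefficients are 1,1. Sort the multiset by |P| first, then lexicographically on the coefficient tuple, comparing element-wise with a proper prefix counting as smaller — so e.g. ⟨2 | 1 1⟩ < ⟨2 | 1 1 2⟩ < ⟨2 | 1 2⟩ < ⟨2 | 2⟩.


Δ(Σ) — 5 vertices, 5 min non-faces:

  {1,4}:  v_{1} + v_{4} = 0  →  sig = ⟨2 | 0⟩
  {2,3}:  v_{2} + v_{3} = 0  →  sig = ⟨2 | 0⟩
  {0,1}:  v_{0} + v_{1} = v_{3}  →  sig = ⟨2 | 1⟩
  {0,2}:  v_{0} + v_{2} = v_{4}  →  sig = ⟨2 | 1⟩
  {3,4}:  v_{3} + v_{4} = v_{0}  →  sig = ⟨2 | 1⟩

Hence PRS(X_Σ) =
    ⟨2 | 0⟩
    ⟨2 | 0⟩
    ⟨2 | 1⟩
    ⟨2 | 1⟩
    ⟨2 | 1⟩


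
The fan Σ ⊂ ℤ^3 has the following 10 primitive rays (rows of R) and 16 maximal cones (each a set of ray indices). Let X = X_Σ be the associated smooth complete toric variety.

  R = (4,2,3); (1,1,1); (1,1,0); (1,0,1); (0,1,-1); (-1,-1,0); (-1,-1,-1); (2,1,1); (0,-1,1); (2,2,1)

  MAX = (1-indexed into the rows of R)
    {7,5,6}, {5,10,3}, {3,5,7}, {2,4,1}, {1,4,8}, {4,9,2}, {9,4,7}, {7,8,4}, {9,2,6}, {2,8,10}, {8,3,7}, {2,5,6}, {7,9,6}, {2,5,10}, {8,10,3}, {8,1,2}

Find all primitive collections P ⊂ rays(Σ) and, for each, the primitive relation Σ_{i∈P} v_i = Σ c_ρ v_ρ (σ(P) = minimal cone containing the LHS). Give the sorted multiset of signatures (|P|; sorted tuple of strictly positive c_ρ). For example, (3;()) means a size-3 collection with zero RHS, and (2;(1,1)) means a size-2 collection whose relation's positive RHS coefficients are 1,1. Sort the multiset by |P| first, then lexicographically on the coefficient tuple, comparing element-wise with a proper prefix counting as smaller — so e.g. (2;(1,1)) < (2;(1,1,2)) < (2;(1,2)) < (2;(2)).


The 22 primitive collections of Σ (r=10, n=3):

  P = {2,7}:  v_{2} + v_{7} = 0  →  sig = (2;())
  P = {3,6}:  v_{3} + v_{6} = 0  →  sig = (2;())
  P = {5,9}:  v_{5} + v_{9} = 0  →  sig = (2;())
  P = {2,3}:  v_{2} + v_{3} = v_{10}  →  sig = (2;(1))
  P = {3,4}:  v_{3} + v_{4} = v_{8}  →  sig = (2;(1))
  P = {3,9}:  v_{3} + v_{9} = v_{4}  →  sig = (2;(1))
  P = {4,5}:  v_{4} + v_{5} = v_{3}  →  sig = (2;(1))
  P = {4,6}:  v_{4} + v_{6} = v_{9}  →  sig = (2;(1))
  P = {6,8}:  v_{6} + v_{8} = v_{4}  →  sig = (2;(1))
  P = {6,10}:  v_{6} + v_{10} = v_{2}  →  sig = (2;(1))
  P = {7,10}:  v_{7} + v_{10} = v_{3}  →  sig = (2;(1))
  P = {1,5}:  v_{1} + v_{5} = v_{8} + v_{10}  →  sig = (2;(1,1))
  P = {1,7}:  v_{1} + v_{7} = v_{4} + v_{8}  →  sig = (2;(1,1))
  P = {4,10}:  v_{4} + v_{10} = v_{2} + v_{8}  →  sig = (2;(1,1))
  P = {9,10}:  v_{9} + v_{10} = v_{2} + v_{4}  →  sig = (2;(1,1))
  P = {1,3}:  v_{1} + v_{3} = v_{2} + 2·v_{8}  →  sig = (2;(1,2))
  P = {1,6}:  v_{1} + v_{6} = v_{2} + 2·v_{4}  →  sig = (2;(1,2))
  P = {1,9}:  v_{1} + v_{9} = v_{2} + 3·v_{4}  →  sig = (2;(1,3))
  P = {5,8}:  v_{5} + v_{8} = 2·v_{3}  →  sig = (2;(2))
  P = {8,9}:  v_{8} + v_{9} = 2·v_{4}  →  sig = (2;(2))
  P = {1,10}:  v_{1} + v_{10} = 2·v_{2} + 2·v_{8}  →  sig = (2;(2,2))
  P = {2,4,8}:  v_{2} + v_{4} + v_{8} = v_{1}  →  sig = (3;(1))

Hence PRS(X_Σ) =
    (2;())
    (2;())
    (2;())
    (2;(1))
    (2;(1))
    (2;(1))
    (2;(1))
    (2;(1))
    (2;(1))
    (2;(1))
    (2;(1))
    (2;(1,1))
    (2;(1,1))
    (2;(1,1))
    (2;(1,1))
    (2;(1,2))
    (2;(1,2))
    (2;(1,3))
    (2;(2))
    (2;(2))
    (2;(2,2))
    (3;(1))


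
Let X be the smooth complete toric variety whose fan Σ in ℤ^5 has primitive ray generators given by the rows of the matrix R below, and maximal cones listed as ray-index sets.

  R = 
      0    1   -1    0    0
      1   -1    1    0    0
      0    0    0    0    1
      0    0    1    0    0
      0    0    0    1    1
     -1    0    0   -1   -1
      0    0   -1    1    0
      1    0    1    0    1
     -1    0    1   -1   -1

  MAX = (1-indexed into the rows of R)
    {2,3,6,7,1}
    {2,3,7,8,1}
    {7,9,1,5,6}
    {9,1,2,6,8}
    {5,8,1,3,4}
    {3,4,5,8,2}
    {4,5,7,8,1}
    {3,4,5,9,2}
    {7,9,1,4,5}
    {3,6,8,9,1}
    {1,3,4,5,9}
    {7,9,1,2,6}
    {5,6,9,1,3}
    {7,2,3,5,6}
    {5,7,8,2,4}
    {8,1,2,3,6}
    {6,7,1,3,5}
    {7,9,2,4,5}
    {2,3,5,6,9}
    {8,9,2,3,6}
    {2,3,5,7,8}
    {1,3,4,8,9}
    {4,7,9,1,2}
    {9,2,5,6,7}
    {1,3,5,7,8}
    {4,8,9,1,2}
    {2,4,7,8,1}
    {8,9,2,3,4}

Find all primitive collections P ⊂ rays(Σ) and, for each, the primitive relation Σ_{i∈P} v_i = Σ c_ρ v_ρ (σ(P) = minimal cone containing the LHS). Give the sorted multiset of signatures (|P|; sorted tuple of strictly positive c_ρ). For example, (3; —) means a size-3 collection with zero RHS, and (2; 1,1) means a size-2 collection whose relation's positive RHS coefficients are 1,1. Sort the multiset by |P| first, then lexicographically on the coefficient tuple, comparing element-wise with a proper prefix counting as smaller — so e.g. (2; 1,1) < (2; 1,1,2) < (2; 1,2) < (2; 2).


Minimal non-faces — 10 found among 9 rays, 28 max cones:

  P = {4,6}:  v_{4} + v_{6} = v_{9}  so sig = (2; 1)
  P = {6,7,8}:  v_{6} + v_{7} + v_{8} = 0  so sig = (3; —)
  P = {3,4,7}:  v_{3} + v_{4} + v_{7} = v_{5}  so sig = (3; 1)
  P = {7,8,9}:  v_{7} + v_{8} + v_{9} = v_{4}  so sig = (3; 1)
  P = {1,2,5}:  v_{1} + v_{2} + v_{5} = v_{7} + v_{8}  so sig = (3; 1,1)
  P = {3,7,9}:  v_{3} + v_{7} + v_{9} = v_{5} + v_{6}  so sig = (3; 1,1)
  P = {5,6,8}:  v_{5} + v_{6} + v_{8} = v_{3} + v_{4}  so sig = (3; 1,1)
  P = {5,8,9}:  v_{5} + v_{8} + v_{9} = v_{3} + 2·v_{4}  so sig = (3; 1,2)
  P = {1,2,3,4}:  v_{1} + v_{2} + v_{3} + v_{4} = v_{8}  so sig = (4; 1)
  P = {1,2,3,9}:  v_{1} + v_{2} + v_{3} + v_{9} = v_{6} + v_{8}  so sig = (4; 1,1)

Sorted signature multiset PRS(X):
[(2; 1), (3; —), (3; 1), (3; 1), (3; 1,1), (3; 1,1), (3; 1,1), (3; 1,2), (4; 1), (4; 1,1)]


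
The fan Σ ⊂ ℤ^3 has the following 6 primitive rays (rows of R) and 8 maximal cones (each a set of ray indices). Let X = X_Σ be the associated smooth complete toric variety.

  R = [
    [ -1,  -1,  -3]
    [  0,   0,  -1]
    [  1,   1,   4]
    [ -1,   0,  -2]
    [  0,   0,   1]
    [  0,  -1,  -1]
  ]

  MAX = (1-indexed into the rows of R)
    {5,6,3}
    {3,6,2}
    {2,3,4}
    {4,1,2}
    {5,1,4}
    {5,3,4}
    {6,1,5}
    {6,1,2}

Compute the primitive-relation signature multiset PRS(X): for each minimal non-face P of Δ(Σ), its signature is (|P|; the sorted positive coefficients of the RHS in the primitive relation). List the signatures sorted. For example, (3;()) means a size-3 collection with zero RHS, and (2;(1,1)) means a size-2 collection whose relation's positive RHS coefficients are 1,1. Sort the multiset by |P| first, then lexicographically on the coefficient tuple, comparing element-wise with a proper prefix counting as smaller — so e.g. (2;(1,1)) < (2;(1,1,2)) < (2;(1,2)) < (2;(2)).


Σ has 3 primitive collections:

  • {2,5}:  v_{2} + v_{5} = 0  ⟹  sig = (2;())
  • {1,3}:  v_{1} + v_{3} = v_{5}  ⟹  sig = (2;(1))
  • {4,6}:  v_{4} + v_{6} = v_{1}  ⟹  sig = (2;(1))

Signatures (|P|; sorted positive RHS coefficients), sorted:
    |P|=2: 3 collections, coeffs (), (1), (1)


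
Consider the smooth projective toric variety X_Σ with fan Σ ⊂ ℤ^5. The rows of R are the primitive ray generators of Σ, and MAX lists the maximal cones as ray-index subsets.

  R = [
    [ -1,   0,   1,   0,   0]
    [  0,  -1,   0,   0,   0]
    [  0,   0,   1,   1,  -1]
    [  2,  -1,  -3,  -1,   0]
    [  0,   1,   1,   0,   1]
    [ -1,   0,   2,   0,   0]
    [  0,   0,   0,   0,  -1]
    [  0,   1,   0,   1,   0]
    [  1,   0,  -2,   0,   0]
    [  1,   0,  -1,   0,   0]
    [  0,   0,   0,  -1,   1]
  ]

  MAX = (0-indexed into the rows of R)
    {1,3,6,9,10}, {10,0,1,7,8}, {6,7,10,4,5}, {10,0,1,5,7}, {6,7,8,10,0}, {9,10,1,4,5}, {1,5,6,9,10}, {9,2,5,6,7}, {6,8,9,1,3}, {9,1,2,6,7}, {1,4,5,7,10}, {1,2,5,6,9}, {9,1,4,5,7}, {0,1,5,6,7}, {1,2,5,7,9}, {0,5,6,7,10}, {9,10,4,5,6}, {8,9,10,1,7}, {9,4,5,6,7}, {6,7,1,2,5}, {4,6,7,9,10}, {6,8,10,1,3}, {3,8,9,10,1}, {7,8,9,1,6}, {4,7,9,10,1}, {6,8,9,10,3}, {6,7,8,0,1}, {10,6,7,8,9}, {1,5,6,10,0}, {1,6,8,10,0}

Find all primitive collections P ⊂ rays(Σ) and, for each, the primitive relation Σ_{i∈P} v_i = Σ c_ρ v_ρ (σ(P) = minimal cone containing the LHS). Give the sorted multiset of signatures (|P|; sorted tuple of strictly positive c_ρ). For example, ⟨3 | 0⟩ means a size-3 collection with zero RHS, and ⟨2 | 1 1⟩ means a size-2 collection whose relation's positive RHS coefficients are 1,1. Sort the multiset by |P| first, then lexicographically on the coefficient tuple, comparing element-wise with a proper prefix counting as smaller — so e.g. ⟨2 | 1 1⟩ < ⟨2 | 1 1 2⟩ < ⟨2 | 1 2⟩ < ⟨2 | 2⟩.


Primitive collections (18):

  {0,9}:  v_{0} + v_{9} = 0  so sig = ⟨2 | 0⟩
  {5,8}:  v_{5} + v_{8} = 0  so sig = ⟨2 | 0⟩
  {2,10}:  v_{2} + v_{10} = v_{5} + v_{9}  so sig = ⟨2 | 1 1⟩
  {3,7}:  v_{3} + v_{7} = v_{8} + v_{9}  so sig = ⟨2 | 1 1⟩
  {0,4}:  v_{0} + v_{4} = v_{5} + v_{7} + v_{10}  so sig = ⟨2 | 1 1 1⟩
  {4,8}:  v_{4} + v_{8} = v_{7} + v_{9} + v_{10}  so sig = ⟨2 | 1 1 1⟩
  {0,2}:  v_{0} + v_{2} = v_{1} + v_{5} + v_{6} + v_{7}  so sig = ⟨2 | 1 1 1 1⟩
  {0,3}:  v_{0} + v_{3} = v_{1} + v_{6} + v_{8} + v_{10}  so sig = ⟨2 | 1 1 1 1⟩
  {2,8}:  v_{2} + v_{8} = v_{1} + v_{6} + v_{7} + v_{9}  so sig = ⟨2 | 1 1 1 1⟩
  {3,5}:  v_{3} + v_{5} = v_{1} + v_{6} + v_{9} + v_{10}  so sig = ⟨2 | 1 1 1 1⟩
  {2,3}:  v_{2} + v_{3} = v_{1} + v_{6} + 2·v_{9}  so sig = ⟨2 | 1 1 2⟩
  {3,4}:  v_{3} + v_{4} = 2·v_{9} + v_{10}  so sig = ⟨2 | 1 2⟩
  {2,4}:  v_{2} + v_{4} = 2·v_{5} + v_{7} + 2·v_{9}  so sig = ⟨2 | 1 2 2⟩
  {1,4,6}:  v_{1} + v_{4} + v_{6} = v_{5} + v_{9}  so sig = ⟨3 | 1 1⟩
  {1,6,7,10}:  v_{1} + v_{6} + v_{7} + v_{10} = 0  so sig = ⟨4 | 0⟩
  {5,7,9,10}:  v_{5} + v_{7} + v_{9} + v_{10} = v_{4}  so sig = ⟨4 | 1⟩
  {1,5,6,7,9}:  v_{1} + v_{5} + v_{6} + v_{7} + v_{9} = v_{2}  so sig = ⟨5 | 1⟩
  {1,6,8,9,10}:  v_{1} + v_{6} + v_{8} + v_{9} + v_{10} = v_{3}  so sig = ⟨5 | 1⟩

Signatures (|P|; sorted positive RHS coefficients), sorted:
    ⟨2 | 0⟩
    ⟨2 | 0⟩
    ⟨2 | 1 1⟩
    ⟨2 | 1 1⟩
    ⟨2 | 1 1 1⟩
    ⟨2 | 1 1 1⟩
    ⟨2 | 1 1 1 1⟩
    ⟨2 | 1 1 1 1⟩
    ⟨2 | 1 1 1 1⟩
    ⟨2 | 1 1 1 1⟩
    ⟨2 | 1 1 2⟩
    ⟨2 | 1 2⟩
    ⟨2 | 1 2 2⟩
    ⟨3 | 1 1⟩
    ⟨4 | 0⟩
    ⟨4 | 1⟩
    ⟨5 | 1⟩
    ⟨5 | 1⟩


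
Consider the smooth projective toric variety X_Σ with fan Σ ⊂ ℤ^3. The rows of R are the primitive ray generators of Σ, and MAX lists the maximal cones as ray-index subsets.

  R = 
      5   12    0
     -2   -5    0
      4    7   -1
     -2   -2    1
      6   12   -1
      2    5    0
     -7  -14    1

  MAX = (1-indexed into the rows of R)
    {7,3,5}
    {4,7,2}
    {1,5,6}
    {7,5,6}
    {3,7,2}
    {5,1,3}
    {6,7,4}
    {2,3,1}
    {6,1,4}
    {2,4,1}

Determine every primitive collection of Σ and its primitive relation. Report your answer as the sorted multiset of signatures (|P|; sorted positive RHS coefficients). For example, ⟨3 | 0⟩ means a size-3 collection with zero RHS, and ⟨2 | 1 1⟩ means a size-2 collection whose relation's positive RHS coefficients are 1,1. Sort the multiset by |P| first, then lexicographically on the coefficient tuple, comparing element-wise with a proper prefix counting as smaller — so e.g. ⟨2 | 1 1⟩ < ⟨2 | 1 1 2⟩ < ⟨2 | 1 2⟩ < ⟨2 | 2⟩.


Primitive collections (6):

  {2,6}:  v_{2} + v_{6} = 0 — sig = ⟨2 | 0⟩
  {1,7}:  v_{1} + v_{7} = v_{4} — sig = ⟨2 | 1⟩
  {2,5}:  v_{2} + v_{5} = v_{3} — sig = ⟨2 | 1⟩
  {3,4}:  v_{3} + v_{4} = v_{6} — sig = ⟨2 | 1⟩
  {3,6}:  v_{3} + v_{6} = v_{5} — sig = ⟨2 | 1⟩
  {4,5}:  v_{4} + v_{5} = 2·v_{6} — sig = ⟨2 | 2⟩

Sorted signature multiset PRS(X):
{ ⟨2 | 0⟩,  ⟨2 | 1⟩ ×4,  ⟨2 | 2⟩ }


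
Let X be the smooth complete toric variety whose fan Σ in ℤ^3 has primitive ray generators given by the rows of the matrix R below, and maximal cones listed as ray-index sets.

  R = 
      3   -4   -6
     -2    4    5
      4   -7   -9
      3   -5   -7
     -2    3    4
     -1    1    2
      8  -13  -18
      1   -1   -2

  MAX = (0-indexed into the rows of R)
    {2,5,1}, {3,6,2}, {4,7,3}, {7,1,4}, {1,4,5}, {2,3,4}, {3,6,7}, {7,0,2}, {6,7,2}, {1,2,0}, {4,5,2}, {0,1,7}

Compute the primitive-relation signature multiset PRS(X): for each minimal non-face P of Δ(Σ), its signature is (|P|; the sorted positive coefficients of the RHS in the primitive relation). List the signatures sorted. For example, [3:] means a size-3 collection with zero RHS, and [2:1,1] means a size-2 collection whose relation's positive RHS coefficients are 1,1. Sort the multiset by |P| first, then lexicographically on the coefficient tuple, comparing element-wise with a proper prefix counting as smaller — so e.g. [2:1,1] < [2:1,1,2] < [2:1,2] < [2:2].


14 collections generate NE(X_Σ); each relation:

  {5,7}:  v_{5} + v_{7} = 0 ; sig = [2:]
  {0,4}:  v_{0} + v_{4} = v_{7} ; sig = [2:1]
  {1,3}:  v_{1} + v_{3} = v_{7} ; sig = [2:1]
  {0,5}:  v_{0} + v_{5} = v_{1} + v_{2} ; sig = [2:1,1]
  {3,5}:  v_{3} + v_{5} = v_{2} + v_{4} ; sig = [2:1,1]
  {5,6}:  v_{5} + v_{6} = v_{2} + v_{3} ; sig = [2:1,1]
  {0,3}:  v_{0} + v_{3} = v_{2} + 2·v_{7} ; sig = [2:1,2]
  {1,6}:  v_{1} + v_{6} = v_{2} + 2·v_{7} ; sig = [2:1,2]
  {4,6}:  v_{4} + v_{6} = 2·v_{3} ; sig = [2:2]
  {0,6}:  v_{0} + v_{6} = 2·v_{2} + 3·v_{7} ; sig = [2:2,3]
  {1,2,4}:  v_{1} + v_{2} + v_{4} = 0 ; sig = [3:]
  {1,2,7}:  v_{1} + v_{2} + v_{7} = v_{0} ; sig = [3:1]
  {2,3,7}:  v_{2} + v_{3} + v_{7} = v_{6} ; sig = [3:1]
  {2,4,7}:  v_{2} + v_{4} + v_{7} = v_{3} ; sig = [3:1]

so the primitive-relation signature multiset is
{ [2:],  [2:1] ×2,  [2:1,1] ×3,  [2:1,2] ×2,  [2:2],  [2:2,3],  [3:],  [3:1] ×3 }


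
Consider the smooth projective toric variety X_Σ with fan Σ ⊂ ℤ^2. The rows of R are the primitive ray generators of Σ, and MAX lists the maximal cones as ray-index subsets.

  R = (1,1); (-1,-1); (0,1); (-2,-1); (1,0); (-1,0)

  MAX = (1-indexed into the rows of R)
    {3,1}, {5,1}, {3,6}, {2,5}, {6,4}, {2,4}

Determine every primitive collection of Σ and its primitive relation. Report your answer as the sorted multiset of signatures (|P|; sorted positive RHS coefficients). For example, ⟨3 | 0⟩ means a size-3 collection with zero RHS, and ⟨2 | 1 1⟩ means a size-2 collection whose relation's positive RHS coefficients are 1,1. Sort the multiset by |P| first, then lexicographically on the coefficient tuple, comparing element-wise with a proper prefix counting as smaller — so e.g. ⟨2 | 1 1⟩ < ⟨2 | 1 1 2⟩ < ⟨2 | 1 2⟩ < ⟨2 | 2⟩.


|primitive collections| = 9. Relations:

  • {1,2}:  v_{1} + v_{2} = 0  so sig = ⟨2 | 0⟩
  • {5,6}:  v_{5} + v_{6} = 0  so sig = ⟨2 | 0⟩
  • {1,4}:  v_{1} + v_{4} = v_{6}  so sig = ⟨2 | 1⟩
  • {1,6}:  v_{1} + v_{6} = v_{3}  so sig = ⟨2 | 1⟩
  • {2,3}:  v_{2} + v_{3} = v_{6}  so sig = ⟨2 | 1⟩
  • {2,6}:  v_{2} + v_{6} = v_{4}  so sig = ⟨2 | 1⟩
  • {3,5}:  v_{3} + v_{5} = v_{1}  so sig = ⟨2 | 1⟩
  • {4,5}:  v_{4} + v_{5} = v_{2}  so sig = ⟨2 | 1⟩
  • {3,4}:  v_{3} + v_{4} = 2·v_{6}  so sig = ⟨2 | 2⟩

Signatures (|P|; sorted positive RHS coefficients), sorted:
    |P|=2: 9 collections, coeffs (), (), (1), (1), (1), (1), (1), (1), (2)


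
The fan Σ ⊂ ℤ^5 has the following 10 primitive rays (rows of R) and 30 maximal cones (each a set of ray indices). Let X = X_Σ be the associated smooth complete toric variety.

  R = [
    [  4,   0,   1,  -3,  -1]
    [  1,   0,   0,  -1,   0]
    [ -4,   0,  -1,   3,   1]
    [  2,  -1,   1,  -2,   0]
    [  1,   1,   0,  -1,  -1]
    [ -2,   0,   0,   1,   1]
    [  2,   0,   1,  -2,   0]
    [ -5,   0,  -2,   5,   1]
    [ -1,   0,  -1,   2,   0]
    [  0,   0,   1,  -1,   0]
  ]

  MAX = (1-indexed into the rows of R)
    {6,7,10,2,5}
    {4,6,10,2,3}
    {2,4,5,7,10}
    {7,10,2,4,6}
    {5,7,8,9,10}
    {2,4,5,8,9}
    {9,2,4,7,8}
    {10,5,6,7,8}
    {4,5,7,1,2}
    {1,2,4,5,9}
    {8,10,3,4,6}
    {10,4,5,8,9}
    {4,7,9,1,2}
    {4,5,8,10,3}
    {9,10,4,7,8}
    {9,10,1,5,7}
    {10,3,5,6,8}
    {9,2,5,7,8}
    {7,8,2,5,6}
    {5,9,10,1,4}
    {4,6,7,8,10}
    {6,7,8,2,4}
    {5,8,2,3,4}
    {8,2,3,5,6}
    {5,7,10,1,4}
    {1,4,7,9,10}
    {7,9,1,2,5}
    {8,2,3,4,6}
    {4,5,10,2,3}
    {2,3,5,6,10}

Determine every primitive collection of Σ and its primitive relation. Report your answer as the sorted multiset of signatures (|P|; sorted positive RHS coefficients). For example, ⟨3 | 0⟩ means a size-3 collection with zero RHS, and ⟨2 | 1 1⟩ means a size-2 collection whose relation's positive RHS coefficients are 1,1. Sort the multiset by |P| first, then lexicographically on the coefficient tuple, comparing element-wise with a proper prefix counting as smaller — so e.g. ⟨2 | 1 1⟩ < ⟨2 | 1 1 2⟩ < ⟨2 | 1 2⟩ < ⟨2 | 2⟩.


|primitive collections| = 12. Relations:

  P = {1,3}:  v_{1} + v_{3} = 0 — sig = ⟨2 | 0⟩
  P = {1,6}:  v_{1} + v_{6} = v_{7} — sig = ⟨2 | 1⟩
  P = {1,8}:  v_{1} + v_{8} = v_{9} — sig = ⟨2 | 1⟩
  P = {3,7}:  v_{3} + v_{7} = v_{6} — sig = ⟨2 | 1⟩
  P = {3,9}:  v_{3} + v_{9} = v_{8} — sig = ⟨2 | 1⟩
  P = {6,9}:  v_{6} + v_{9} = v_{7} + v_{8} — sig = ⟨2 | 1 1⟩
  P = {2,9,10}:  v_{2} + v_{9} + v_{10} = 0 — sig = ⟨3 | 0⟩
  P = {2,8,10}:  v_{2} + v_{8} + v_{10} = v_{3} — sig = ⟨3 | 1⟩
  P = {4,5,6}:  v_{4} + v_{5} + v_{6} = v_{2} + v_{10} — sig = ⟨3 | 1 1⟩
  P = {1,2,10}:  v_{1} + v_{2} + v_{10} = v_{4} + v_{5} + v_{7} — sig = ⟨3 | 1 1 1⟩
  P = {4,5,7,8}:  v_{4} + v_{5} + v_{7} + v_{8} = 0 — sig = ⟨4 | 0⟩
  P = {4,5,7,9}:  v_{4} + v_{5} + v_{7} + v_{9} = v_{1} — sig = ⟨4 | 1⟩

so the primitive-relation signature multiset is
    ⟨2 | 0⟩
    ⟨2 | 1⟩
    ⟨2 | 1⟩
    ⟨2 | 1⟩
    ⟨2 | 1⟩
    ⟨2 | 1 1⟩
    ⟨3 | 0⟩
    ⟨3 | 1⟩
    ⟨3 | 1 1⟩
    ⟨3 | 1 1 1⟩
    ⟨4 | 0⟩
    ⟨4 | 1⟩


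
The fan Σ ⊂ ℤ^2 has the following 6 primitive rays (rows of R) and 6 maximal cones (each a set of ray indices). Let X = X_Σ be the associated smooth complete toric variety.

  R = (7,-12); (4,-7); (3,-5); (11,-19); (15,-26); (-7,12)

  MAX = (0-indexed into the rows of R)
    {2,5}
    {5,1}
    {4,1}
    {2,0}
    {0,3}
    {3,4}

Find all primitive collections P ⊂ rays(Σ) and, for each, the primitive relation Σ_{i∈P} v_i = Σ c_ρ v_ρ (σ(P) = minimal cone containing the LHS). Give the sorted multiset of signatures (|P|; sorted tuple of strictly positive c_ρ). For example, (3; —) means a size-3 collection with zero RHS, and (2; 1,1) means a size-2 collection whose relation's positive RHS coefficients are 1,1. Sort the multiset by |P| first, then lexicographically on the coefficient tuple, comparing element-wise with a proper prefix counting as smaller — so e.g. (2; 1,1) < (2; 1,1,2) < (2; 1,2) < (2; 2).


|primitive collections| = 9. Relations:

  P = {0,5}:  v_{0} + v_{5} = 0 — sig = (2; —)
  P = {0,1}:  v_{0} + v_{1} = v_{3} — sig = (2; 1)
  P = {1,2}:  v_{1} + v_{2} = v_{0} — sig = (2; 1)
  P = {1,3}:  v_{1} + v_{3} = v_{4} — sig = (2; 1)
  P = {3,5}:  v_{3} + v_{5} = v_{1} — sig = (2; 1)
  P = {2,4}:  v_{2} + v_{4} = v_{0} + v_{3} — sig = (2; 1,1)
  P = {0,4}:  v_{0} + v_{4} = 2·v_{3} — sig = (2; 2)
  P = {2,3}:  v_{2} + v_{3} = 2·v_{0} — sig = (2; 2)
  P = {4,5}:  v_{4} + v_{5} = 2·v_{1} — sig = (2; 2)

so the primitive-relation signature multiset is
    (2; —)
    (2; 1)
    (2; 1)
    (2; 1)
    (2; 1)
    (2; 1,1)
    (2; 2)
    (2; 2)
    (2; 2)


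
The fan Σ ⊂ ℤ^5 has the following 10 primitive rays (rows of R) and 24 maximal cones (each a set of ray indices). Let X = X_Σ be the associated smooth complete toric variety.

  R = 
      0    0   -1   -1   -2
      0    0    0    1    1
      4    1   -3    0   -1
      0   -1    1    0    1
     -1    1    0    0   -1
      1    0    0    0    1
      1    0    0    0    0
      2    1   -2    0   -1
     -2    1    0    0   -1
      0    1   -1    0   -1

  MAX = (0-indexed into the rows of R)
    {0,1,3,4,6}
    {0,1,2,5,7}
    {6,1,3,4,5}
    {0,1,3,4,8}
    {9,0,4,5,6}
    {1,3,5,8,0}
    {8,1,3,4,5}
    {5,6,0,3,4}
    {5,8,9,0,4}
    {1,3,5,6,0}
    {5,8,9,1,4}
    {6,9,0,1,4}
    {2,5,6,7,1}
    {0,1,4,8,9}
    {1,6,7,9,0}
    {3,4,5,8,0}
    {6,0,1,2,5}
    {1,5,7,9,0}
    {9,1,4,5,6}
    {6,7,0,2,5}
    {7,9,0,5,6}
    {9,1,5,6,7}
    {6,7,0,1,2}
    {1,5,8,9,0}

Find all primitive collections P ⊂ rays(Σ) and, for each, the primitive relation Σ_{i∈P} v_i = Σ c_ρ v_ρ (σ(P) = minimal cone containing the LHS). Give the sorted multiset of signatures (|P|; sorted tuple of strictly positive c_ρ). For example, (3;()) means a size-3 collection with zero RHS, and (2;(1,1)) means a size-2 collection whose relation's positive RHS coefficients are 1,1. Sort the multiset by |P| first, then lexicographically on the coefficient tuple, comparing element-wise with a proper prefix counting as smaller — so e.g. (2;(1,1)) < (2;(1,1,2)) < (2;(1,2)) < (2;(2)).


12 collections generate NE(X_Σ); each relation:

  • {3,9}:  v_{3} + v_{9} = 0  →  sig = (2;())
  • {6,8}:  v_{6} + v_{8} = v_{4}  →  sig = (2;(1))
  • {2,8}:  v_{2} + v_{8} = v_{7} + v_{9}  →  sig = (2;(1,1))
  • {2,4}:  v_{2} + v_{4} = v_{6} + v_{7} + v_{9}  →  sig = (2;(1,1,1))
  • {3,7}:  v_{3} + v_{7} = v_{0} + v_{1} + v_{5} + v_{6}  →  sig = (2;(1,1,1,1))
  • {4,7}:  v_{4} + v_{7} = v_{6} + 2·v_{9}  →  sig = (2;(1,2))
  • {2,9}:  v_{2} + v_{9} = 2·v_{7}  →  sig = (2;(2))
  • {7,8}:  v_{7} + v_{8} = 2·v_{9}  →  sig = (2;(2))
  • {2,3}:  v_{2} + v_{3} = 2·v_{0} + 2·v_{1} + 2·v_{5} + 2·v_{6}  →  sig = (2;(2,2,2,2))
  • {0,1,4,5}:  v_{0} + v_{1} + v_{4} + v_{5} = v_{9}  →  sig = (4;(1))
  • {0,1,5,6,7}:  v_{0} + v_{1} + v_{5} + v_{6} + v_{7} = v_{2}  →  sig = (5;(1))
  • {0,1,5,6,9}:  v_{0} + v_{1} + v_{5} + v_{6} + v_{9} = v_{7}  →  sig = (5;(1))

Hence PRS(X_Σ) =
    (2;())
    (2;(1))
    (2;(1,1))
    (2;(1,1,1))
    (2;(1,1,1,1))
    (2;(1,2))
    (2;(2))
    (2;(2))
    (2;(2,2,2,2))
    (4;(1))
    (5;(1))
    (5;(1))


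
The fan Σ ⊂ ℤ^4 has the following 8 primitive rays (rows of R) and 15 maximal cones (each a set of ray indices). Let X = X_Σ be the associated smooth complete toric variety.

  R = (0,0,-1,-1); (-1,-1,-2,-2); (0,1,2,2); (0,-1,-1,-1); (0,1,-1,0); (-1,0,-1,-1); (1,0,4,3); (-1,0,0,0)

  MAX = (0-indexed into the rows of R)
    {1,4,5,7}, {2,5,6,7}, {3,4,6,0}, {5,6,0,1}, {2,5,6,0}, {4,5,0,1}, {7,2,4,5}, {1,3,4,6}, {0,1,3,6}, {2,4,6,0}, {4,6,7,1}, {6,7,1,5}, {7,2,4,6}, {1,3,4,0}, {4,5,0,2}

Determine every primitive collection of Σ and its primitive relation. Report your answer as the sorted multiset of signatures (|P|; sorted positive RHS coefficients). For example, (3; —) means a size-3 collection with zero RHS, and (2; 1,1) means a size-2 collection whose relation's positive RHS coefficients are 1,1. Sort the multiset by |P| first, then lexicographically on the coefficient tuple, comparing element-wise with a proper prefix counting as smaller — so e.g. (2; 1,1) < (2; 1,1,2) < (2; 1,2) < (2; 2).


The 7 primitive collections of Σ (r=8, n=4):

  {0,7}:  v_{0} + v_{7} = v_{5}  ⇒ sig = (2; 1)
  {1,2}:  v_{1} + v_{2} = v_{7}  ⇒ sig = (2; 1)
  {3,5}:  v_{3} + v_{5} = v_{1}  ⇒ sig = (2; 1)
  {2,3}:  v_{2} + v_{3} = v_{1} + v_{4} + v_{6}  ⇒ sig = (2; 1,1,1)
  {3,7}:  v_{3} + v_{7} = 2·v_{1} + v_{4} + v_{6}  ⇒ sig = (2; 1,1,2)
  {4,5,6}:  v_{4} + v_{5} + v_{6} = v_{2}  ⇒ sig = (3; 1)
  {0,1,4,6}:  v_{0} + v_{1} + v_{4} + v_{6} = 0  ⇒ sig = (4; —)

Hence PRS(X_Σ) =
{ (2; 1) ×3,  (2; 1,1,1),  (2; 1,1,2),  (3; 1),  (4; —) }


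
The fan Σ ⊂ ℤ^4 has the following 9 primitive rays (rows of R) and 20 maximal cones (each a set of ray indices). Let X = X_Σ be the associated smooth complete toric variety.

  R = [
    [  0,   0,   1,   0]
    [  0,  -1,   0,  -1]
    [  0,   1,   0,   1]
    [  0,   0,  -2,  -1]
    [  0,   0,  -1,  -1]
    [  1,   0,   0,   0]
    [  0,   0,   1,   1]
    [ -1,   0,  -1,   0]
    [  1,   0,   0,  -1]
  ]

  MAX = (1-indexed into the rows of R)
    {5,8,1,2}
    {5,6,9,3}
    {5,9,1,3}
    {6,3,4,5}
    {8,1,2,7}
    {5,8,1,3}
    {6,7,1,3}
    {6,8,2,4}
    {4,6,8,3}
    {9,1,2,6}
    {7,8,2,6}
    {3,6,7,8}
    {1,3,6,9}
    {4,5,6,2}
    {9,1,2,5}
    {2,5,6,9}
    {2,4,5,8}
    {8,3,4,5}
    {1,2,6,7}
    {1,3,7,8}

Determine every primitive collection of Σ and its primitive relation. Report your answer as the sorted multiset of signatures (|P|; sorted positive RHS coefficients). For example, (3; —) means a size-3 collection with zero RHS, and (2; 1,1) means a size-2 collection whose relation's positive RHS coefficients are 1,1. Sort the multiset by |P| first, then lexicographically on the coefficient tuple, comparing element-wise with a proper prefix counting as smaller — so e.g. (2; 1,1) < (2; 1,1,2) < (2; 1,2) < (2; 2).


Σ has 10 primitive collections:

  P = {2,3}:  v_{2} + v_{3} = 0 — sig = (2; —)
  P = {5,7}:  v_{5} + v_{7} = 0 — sig = (2; —)
  P = {1,4}:  v_{1} + v_{4} = v_{5} — sig = (2; 1)
  P = {8,9}:  v_{8} + v_{9} = v_{5} — sig = (2; 1)
  P = {4,7}:  v_{4} + v_{7} = v_{6} + v_{8} — sig = (2; 1,1)
  P = {7,9}:  v_{7} + v_{9} = v_{1} + v_{6} — sig = (2; 1,1)
  P = {4,9}:  v_{4} + v_{9} = 2·v_{5} + v_{6} — sig = (2; 1,2)
  P = {1,6,8}:  v_{1} + v_{6} + v_{8} = 0 — sig = (3; —)
  P = {1,5,6}:  v_{1} + v_{5} + v_{6} = v_{9} — sig = (3; 1)
  P = {5,6,8}:  v_{5} + v_{6} + v_{8} = v_{4} — sig = (3; 1)

Hence PRS(X_Σ) =
    (2; —)
    (2; —)
    (2; 1)
    (2; 1)
    (2; 1,1)
    (2; 1,1)
    (2; 1,2)
    (3; —)
    (3; 1)
    (3; 1)
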